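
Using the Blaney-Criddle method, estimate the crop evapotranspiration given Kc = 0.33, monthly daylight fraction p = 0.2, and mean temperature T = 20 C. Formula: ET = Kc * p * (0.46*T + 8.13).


ET = Kc * p * (0.46*T + 8.13)
ET = 0.33 * 0.2 * (0.46*20 + 8.13)
ET = 0.33 * 0.2 * 17.3300

1.1438 mm/day


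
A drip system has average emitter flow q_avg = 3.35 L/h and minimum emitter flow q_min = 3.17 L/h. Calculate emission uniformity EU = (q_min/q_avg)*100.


EU = (q_min/q_avg)*100 = (3.17/3.35)*100 = 94.6269%

94.6269 %


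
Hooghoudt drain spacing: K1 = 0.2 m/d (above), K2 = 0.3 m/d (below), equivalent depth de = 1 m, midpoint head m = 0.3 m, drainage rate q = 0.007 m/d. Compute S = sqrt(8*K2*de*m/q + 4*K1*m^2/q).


S^2 = 8*K2*de*m/q + 4*K1*m^2/q
S^2 = 8*0.3*1*0.3/0.007 + 4*0.2*0.3^2/0.007
S = sqrt(113.1429)

10.6369 m


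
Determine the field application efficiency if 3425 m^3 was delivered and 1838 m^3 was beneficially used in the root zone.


Ea = V_root / V_field * 100 = 1838 / 3425 * 100 = 53.6642%

53.6642 %


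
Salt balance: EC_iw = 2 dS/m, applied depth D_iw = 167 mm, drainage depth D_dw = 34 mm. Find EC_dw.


EC_dw = EC_iw * D_iw / D_dw
EC_dw = 2 * 167 / 34
EC_dw = 334 / 34

9.8235 dS/m


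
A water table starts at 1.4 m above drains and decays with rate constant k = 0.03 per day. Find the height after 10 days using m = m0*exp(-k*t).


m = m0 * exp(-k*t)
m = 1.4 * exp(-0.03 * 10)
m = 1.4 * exp(-0.3000)

1.0371 m


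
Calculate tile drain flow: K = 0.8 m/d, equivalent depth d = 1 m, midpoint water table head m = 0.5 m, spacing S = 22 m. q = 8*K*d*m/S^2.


q = 8*K*d*m/S^2
q = 8*0.8*1*0.5/22^2
q = 3.2000 / 484

0.0066 m/d


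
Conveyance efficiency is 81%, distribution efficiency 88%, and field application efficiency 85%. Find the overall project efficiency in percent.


Ec = 0.81, Eb = 0.88, Ea = 0.85
E = 0.81 * 0.88 * 0.85 * 100 = 60.5880%

60.5880 %


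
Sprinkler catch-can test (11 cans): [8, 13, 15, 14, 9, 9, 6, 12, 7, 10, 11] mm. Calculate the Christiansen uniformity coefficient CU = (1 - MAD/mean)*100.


mean = 10.363636 mm
MAD = 2.396694 mm
CU = (1 - 2.396694/10.363636)*100

76.8740 %


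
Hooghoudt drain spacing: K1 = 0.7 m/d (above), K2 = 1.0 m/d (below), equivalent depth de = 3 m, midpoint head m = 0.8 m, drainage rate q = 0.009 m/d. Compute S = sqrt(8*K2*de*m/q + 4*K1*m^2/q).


S^2 = 8*K2*de*m/q + 4*K1*m^2/q
S^2 = 8*1.0*3*0.8/0.009 + 4*0.7*0.8^2/0.009
S = sqrt(2332.4444)

48.2954 m


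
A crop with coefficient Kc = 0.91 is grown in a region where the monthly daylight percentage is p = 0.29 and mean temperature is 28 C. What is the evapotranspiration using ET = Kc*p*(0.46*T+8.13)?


ET = Kc * p * (0.46*T + 8.13)
ET = 0.91 * 0.29 * (0.46*28 + 8.13)
ET = 0.91 * 0.29 * 21.0100

5.5445 mm/day


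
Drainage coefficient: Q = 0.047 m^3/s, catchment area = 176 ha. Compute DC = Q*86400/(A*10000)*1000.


DC = Q * 86400 / (A * 10000) * 1000
DC = 0.047 * 86400 / (176 * 10000) * 1000
DC = 4060800.0000 / 1760000

2.3073 mm/day


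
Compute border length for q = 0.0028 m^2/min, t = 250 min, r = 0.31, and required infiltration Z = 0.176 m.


L = q*t/((1+r)*Z)
L = 0.0028*250/((1+0.31)*0.176)
L = 0.7/0.23056

3.0361 m


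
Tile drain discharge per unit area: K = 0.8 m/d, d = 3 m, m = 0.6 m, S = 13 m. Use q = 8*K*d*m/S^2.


q = 8*K*d*m/S^2
q = 8*0.8*3*0.6/13^2
q = 11.5200 / 169

0.0682 m/d


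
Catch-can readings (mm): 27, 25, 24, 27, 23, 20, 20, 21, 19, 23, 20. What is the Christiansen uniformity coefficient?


mean = 22.636364 mm
MAD = 2.396694 mm
CU = (1 - 2.396694/22.636364)*100

89.4122 %


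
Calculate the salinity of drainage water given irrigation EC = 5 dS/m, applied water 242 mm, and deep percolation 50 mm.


EC_dw = EC_iw * D_iw / D_dw
EC_dw = 5 * 242 / 50
EC_dw = 1210 / 50

24.2000 dS/m


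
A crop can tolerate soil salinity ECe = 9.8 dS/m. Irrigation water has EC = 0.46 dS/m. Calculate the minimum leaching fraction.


LR = ECiw / (5*ECe - ECiw)
LR = 0.46 / (5*9.8 - 0.46)
LR = 0.46 / 48.5400

0.0095


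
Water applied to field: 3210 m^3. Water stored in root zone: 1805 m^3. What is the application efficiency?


Ea = V_root / V_field * 100 = 1805 / 3210 * 100 = 56.2305%

56.2305 %


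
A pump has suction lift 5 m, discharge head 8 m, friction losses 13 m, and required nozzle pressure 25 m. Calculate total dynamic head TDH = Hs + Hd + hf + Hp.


TDH = Hs + Hd + hf + Hp = 5 + 8 + 13 + 25 = 51

51 m


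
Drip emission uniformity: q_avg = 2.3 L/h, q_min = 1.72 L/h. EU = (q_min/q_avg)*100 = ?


EU = (q_min/q_avg)*100 = (1.72/2.3)*100 = 74.7826%

74.7826 %


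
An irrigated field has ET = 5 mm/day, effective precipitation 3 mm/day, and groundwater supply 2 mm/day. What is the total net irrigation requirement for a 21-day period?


Daily deficit = ET - Pe - GW = 5 - 3 - 2 = 0 mm/day
NIR = 0 * 21 = 0 mm

0 mm


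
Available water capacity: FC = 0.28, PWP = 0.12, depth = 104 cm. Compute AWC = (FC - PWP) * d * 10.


AWC = (FC - PWP) * d * 10
AWC = (0.28 - 0.12) * 104 * 10
AWC = 0.1600 * 104 * 10

166.4000 mm


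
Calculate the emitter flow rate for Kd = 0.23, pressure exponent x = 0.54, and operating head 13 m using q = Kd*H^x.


q = Kd * H^x = 0.23 * 13^0.54 = 0.23 * 3.995116

0.9189 L/h


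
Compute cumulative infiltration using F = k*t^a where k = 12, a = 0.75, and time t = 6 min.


F = k * t^a = 12 * 6^0.75
F = 12 * 3.833659

46.0039 mm


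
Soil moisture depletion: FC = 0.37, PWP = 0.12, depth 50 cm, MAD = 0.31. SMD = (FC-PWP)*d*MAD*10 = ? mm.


SMD = (FC - PWP) * d * MAD * 10
SMD = (0.37 - 0.12) * 50 * 0.31 * 10
SMD = 0.2500 * 50 * 0.31 * 10

38.7500 mm


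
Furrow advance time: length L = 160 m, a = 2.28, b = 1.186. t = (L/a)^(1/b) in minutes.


t = (L/a)^(1/b)
t = (160/2.28)^(1/1.186)
t = 70.175439^(1/1.186)

36.0287 min


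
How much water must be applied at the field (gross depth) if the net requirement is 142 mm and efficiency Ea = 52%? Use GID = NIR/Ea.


Ea = 52% = 0.52
GID = NIR / Ea = 142 / 0.52 = 273.0769 mm

273.0769 mm


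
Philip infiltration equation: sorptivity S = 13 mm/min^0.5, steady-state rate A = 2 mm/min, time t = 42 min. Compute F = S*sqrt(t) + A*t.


F = S*sqrt(t) + A*t
F = 13*sqrt(42) + 2*42
F = 13*6.480741 + 84

168.2496 mm


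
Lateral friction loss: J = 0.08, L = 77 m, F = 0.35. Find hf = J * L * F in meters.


hf = J * L * F = 0.08 * 77 * 0.35 = 2.1560 m

2.1560 m


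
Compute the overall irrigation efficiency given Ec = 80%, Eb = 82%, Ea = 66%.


Ec = 0.8, Eb = 0.82, Ea = 0.66
E = 0.8 * 0.82 * 0.66 * 100 = 43.2960%

43.2960 %


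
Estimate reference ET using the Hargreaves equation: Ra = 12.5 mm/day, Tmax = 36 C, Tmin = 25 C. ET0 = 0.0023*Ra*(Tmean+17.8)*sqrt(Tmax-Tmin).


Tmean = (Tmax + Tmin)/2 = (36 + 25)/2 = 30.5
ET0 = 0.0023 * 12.5 * (30.5 + 17.8) * sqrt(36 - 25)
ET0 = 0.0023 * 12.5 * 48.3 * 3.316625

4.6055 mm/day


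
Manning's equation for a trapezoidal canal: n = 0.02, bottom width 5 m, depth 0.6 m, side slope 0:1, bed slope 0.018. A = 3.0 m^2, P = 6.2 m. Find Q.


R = A/P = 3.0/6.2 = 0.483871
Q = (1/0.02) * 3.0 * 0.483871^(2/3) * 0.018^0.5

12.4036 m^3/s


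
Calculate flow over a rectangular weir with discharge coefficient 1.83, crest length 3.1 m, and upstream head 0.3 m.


Q = C * L * H^(3/2) = 1.83 * 3.1 * 0.3^1.5 = 1.83 * 3.1 * 0.164317

0.9322 m^3/s


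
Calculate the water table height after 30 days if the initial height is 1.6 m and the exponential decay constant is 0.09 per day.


m = m0 * exp(-k*t)
m = 1.6 * exp(-0.09 * 30)
m = 1.6 * exp(-2.7000)

0.1075 m


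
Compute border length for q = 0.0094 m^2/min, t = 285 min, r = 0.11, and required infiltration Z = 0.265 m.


L = q*t/((1+r)*Z)
L = 0.0094*285/((1+0.11)*0.265)
L = 2.679/0.29415

9.1076 m


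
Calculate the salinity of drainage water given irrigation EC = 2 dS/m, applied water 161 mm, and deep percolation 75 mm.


EC_dw = EC_iw * D_iw / D_dw
EC_dw = 2 * 161 / 75
EC_dw = 322 / 75

4.2933 dS/m


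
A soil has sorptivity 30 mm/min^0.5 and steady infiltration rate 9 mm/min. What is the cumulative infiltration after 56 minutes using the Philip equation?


F = S*sqrt(t) + A*t
F = 30*sqrt(56) + 9*56
F = 30*7.483315 + 504

728.4995 mm


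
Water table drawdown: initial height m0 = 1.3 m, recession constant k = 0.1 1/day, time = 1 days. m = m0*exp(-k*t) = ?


m = m0 * exp(-k*t)
m = 1.3 * exp(-0.1 * 1)
m = 1.3 * exp(-0.1000)

1.1763 m


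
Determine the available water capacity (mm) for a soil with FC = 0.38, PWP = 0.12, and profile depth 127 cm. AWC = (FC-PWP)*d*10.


AWC = (FC - PWP) * d * 10
AWC = (0.38 - 0.12) * 127 * 10
AWC = 0.2600 * 127 * 10

330.2000 mm


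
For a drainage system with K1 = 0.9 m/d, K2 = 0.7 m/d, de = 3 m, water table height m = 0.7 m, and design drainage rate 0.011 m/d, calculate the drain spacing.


S^2 = 8*K2*de*m/q + 4*K1*m^2/q
S^2 = 8*0.7*3*0.7/0.011 + 4*0.9*0.7^2/0.011
S = sqrt(1229.4545)

35.0636 m


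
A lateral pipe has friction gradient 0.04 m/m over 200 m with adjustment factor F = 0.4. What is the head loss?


hf = J * L * F = 0.04 * 200 * 0.4 = 3.2000 m

3.2000 m


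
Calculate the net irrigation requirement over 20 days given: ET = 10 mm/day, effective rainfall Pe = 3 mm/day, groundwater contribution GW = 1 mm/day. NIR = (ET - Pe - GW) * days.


Daily deficit = ET - Pe - GW = 10 - 3 - 1 = 6 mm/day
NIR = 6 * 20 = 120 mm

120.0000 mm


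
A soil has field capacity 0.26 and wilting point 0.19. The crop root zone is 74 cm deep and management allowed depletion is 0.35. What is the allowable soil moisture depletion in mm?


SMD = (FC - PWP) * d * MAD * 10
SMD = (0.26 - 0.19) * 74 * 0.35 * 10
SMD = 0.0700 * 74 * 0.35 * 10

18.1300 mm


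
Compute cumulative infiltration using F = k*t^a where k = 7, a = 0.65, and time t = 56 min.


F = k * t^a = 7 * 56^0.65
F = 7 * 13.687440

95.8121 mm


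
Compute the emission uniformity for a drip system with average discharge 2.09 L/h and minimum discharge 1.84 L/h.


EU = (q_min/q_avg)*100 = (1.84/2.09)*100 = 88.0383%

88.0383 %


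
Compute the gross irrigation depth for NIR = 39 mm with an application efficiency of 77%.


Ea = 77% = 0.77
GID = NIR / Ea = 39 / 0.77 = 50.6494 mm

50.6494 mm


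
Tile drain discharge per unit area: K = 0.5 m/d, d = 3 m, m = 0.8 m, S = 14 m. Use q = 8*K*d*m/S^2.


q = 8*K*d*m/S^2
q = 8*0.5*3*0.8/14^2
q = 9.6000 / 196

0.0490 m/d


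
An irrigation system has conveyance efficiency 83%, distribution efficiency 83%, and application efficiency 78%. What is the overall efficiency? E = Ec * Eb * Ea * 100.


Ec = 0.83, Eb = 0.83, Ea = 0.78
E = 0.83 * 0.83 * 0.78 * 100 = 53.7342%

53.7342 %


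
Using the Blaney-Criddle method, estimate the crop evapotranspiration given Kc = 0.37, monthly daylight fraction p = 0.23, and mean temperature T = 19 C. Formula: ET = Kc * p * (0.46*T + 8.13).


ET = Kc * p * (0.46*T + 8.13)
ET = 0.37 * 0.23 * (0.46*19 + 8.13)
ET = 0.37 * 0.23 * 16.8700

1.4356 mm/day


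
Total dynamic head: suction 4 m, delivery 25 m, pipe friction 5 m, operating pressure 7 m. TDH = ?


TDH = Hs + Hd + hf + Hp = 4 + 25 + 5 + 7 = 41

41 m


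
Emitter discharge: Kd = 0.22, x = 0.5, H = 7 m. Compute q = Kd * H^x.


q = Kd * H^x = 0.22 * 7^0.5 = 0.22 * 2.645751

0.5821 L/h


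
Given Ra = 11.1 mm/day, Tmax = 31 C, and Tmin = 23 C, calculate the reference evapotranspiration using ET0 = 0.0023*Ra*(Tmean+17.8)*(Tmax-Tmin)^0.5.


Tmean = (Tmax + Tmin)/2 = (31 + 23)/2 = 27.0
ET0 = 0.0023 * 11.1 * (27.0 + 17.8) * sqrt(31 - 23)
ET0 = 0.0023 * 11.1 * 44.8 * 2.828427

3.2350 mm/day


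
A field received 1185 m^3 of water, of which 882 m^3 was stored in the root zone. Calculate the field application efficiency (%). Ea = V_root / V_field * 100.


Ea = V_root / V_field * 100 = 882 / 1185 * 100 = 74.4304%

74.4304 %


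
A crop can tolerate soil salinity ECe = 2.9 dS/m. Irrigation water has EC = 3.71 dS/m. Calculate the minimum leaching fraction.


LR = ECiw / (5*ECe - ECiw)
LR = 3.71 / (5*2.9 - 3.71)
LR = 3.71 / 10.7900

0.3438


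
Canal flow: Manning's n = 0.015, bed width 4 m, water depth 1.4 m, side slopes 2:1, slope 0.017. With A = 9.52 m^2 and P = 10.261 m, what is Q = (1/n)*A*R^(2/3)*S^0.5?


R = A/P = 9.52/10.261 = 0.927785
Q = (1/0.015) * 9.52 * 0.927785^(2/3) * 0.017^0.5

78.7170 m^3/s


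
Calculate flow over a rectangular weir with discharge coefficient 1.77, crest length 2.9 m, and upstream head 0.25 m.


Q = C * L * H^(3/2) = 1.77 * 2.9 * 0.25^1.5 = 1.77 * 2.9 * 0.125000

0.6416 m^3/s


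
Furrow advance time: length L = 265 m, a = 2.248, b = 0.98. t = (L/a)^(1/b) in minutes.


t = (L/a)^(1/b)
t = (265/2.248)^(1/0.98)
t = 117.882562^(1/0.98)

129.9344 min


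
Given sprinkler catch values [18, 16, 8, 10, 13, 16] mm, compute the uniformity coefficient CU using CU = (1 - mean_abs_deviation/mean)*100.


mean = 13.500000 mm
MAD = 3.166667 mm
CU = (1 - 3.166667/13.500000)*100

76.5432 %


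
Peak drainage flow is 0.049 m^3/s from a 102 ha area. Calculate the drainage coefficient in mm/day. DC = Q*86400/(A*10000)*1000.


DC = Q * 86400 / (A * 10000) * 1000
DC = 0.049 * 86400 / (102 * 10000) * 1000
DC = 4233600.0000 / 1020000

4.1506 mm/day


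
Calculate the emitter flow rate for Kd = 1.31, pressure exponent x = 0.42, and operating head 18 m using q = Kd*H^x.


q = Kd * H^x = 1.31 * 18^0.42 = 1.31 * 3.366778

4.4105 L/h


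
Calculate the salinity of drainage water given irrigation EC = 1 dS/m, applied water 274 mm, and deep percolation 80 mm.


EC_dw = EC_iw * D_iw / D_dw
EC_dw = 1 * 274 / 80
EC_dw = 274 / 80

3.4250 dS/m


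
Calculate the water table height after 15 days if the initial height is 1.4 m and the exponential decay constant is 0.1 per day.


m = m0 * exp(-k*t)
m = 1.4 * exp(-0.1 * 15)
m = 1.4 * exp(-1.5000)

0.3124 m


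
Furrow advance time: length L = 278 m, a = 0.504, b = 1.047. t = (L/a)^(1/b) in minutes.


t = (L/a)^(1/b)
t = (278/0.504)^(1/1.047)
t = 551.587302^(1/1.047)

415.4729 min


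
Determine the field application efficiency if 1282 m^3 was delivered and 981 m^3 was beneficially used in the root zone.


Ea = V_root / V_field * 100 = 981 / 1282 * 100 = 76.5211%

76.5211 %


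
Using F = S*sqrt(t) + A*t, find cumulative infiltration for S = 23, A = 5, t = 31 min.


F = S*sqrt(t) + A*t
F = 23*sqrt(31) + 5*31
F = 23*5.567764 + 155

283.0586 mm


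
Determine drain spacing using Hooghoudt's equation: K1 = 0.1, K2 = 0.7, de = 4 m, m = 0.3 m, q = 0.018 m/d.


S^2 = 8*K2*de*m/q + 4*K1*m^2/q
S^2 = 8*0.7*4*0.3/0.018 + 4*0.1*0.3^2/0.018
S = sqrt(375.3333)

19.3735 m


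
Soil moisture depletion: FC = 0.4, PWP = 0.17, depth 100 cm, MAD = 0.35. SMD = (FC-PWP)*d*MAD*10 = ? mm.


SMD = (FC - PWP) * d * MAD * 10
SMD = (0.4 - 0.17) * 100 * 0.35 * 10
SMD = 0.2300 * 100 * 0.35 * 10

80.5000 mm


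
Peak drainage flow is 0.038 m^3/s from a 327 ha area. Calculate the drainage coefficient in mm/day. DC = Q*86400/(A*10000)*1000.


DC = Q * 86400 / (A * 10000) * 1000
DC = 0.038 * 86400 / (327 * 10000) * 1000
DC = 3283200.0000 / 3270000

1.0040 mm/day


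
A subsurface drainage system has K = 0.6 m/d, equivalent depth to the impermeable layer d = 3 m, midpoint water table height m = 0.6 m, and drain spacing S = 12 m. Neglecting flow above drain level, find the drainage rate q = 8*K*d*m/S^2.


q = 8*K*d*m/S^2
q = 8*0.6*3*0.6/12^2
q = 8.6400 / 144

0.0600 m/d


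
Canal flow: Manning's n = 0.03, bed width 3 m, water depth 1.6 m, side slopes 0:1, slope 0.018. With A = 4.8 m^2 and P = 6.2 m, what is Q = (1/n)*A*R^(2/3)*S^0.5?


R = A/P = 4.8/6.2 = 0.774194
Q = (1/0.03) * 4.8 * 0.774194^(2/3) * 0.018^0.5

18.0991 m^3/s


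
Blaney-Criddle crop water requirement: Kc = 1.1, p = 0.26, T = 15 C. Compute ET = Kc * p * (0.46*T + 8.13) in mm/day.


ET = Kc * p * (0.46*T + 8.13)
ET = 1.1 * 0.26 * (0.46*15 + 8.13)
ET = 1.1 * 0.26 * 15.0300

4.2986 mm/day


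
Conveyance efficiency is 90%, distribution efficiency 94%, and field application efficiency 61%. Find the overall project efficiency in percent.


Ec = 0.9, Eb = 0.94, Ea = 0.61
E = 0.9 * 0.94 * 0.61 * 100 = 51.6060%

51.6060 %


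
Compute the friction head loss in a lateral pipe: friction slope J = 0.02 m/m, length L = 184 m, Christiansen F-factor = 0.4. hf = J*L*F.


hf = J * L * F = 0.02 * 184 * 0.4 = 1.4720 m

1.4720 m


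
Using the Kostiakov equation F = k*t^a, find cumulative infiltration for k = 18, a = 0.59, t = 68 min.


F = k * t^a = 18 * 68^0.59
F = 18 * 12.055362

216.9965 mm


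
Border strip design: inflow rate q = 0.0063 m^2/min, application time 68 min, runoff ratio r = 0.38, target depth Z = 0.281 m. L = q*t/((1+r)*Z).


L = q*t/((1+r)*Z)
L = 0.0063*68/((1+0.38)*0.281)
L = 0.4284/0.38778

1.1048 m


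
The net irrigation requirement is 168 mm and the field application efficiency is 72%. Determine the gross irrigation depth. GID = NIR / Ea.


Ea = 72% = 0.72
GID = NIR / Ea = 168 / 0.72 = 233.3333 mm

233.3333 mm


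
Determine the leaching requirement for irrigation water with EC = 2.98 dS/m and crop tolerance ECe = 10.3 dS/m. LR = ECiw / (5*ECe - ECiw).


LR = ECiw / (5*ECe - ECiw)
LR = 2.98 / (5*10.3 - 2.98)
LR = 2.98 / 48.5200

0.0614


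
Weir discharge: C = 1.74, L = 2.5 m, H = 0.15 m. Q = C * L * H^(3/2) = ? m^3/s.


Q = C * L * H^(3/2) = 1.74 * 2.5 * 0.15^1.5 = 1.74 * 2.5 * 0.058095

0.2527 m^3/s


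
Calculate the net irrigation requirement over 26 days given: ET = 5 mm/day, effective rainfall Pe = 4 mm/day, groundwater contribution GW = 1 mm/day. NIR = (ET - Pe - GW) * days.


Daily deficit = ET - Pe - GW = 5 - 4 - 1 = 0 mm/day
NIR = 0 * 26 = 0 mm

0 mm


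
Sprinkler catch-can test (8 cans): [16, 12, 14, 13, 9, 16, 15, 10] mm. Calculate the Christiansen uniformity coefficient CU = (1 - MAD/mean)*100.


mean = 13.125000 mm
MAD = 2.125000 mm
CU = (1 - 2.125000/13.125000)*100

83.8095 %


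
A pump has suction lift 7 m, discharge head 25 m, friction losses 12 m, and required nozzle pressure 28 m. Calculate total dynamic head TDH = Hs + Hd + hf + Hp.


TDH = Hs + Hd + hf + Hp = 7 + 25 + 12 + 28 = 72

72 m


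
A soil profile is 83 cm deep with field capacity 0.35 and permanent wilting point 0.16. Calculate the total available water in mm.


AWC = (FC - PWP) * d * 10
AWC = (0.35 - 0.16) * 83 * 10
AWC = 0.1900 * 83 * 10

157.7000 mm


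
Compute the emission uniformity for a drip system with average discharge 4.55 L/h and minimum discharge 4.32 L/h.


EU = (q_min/q_avg)*100 = (4.32/4.55)*100 = 94.9451%

94.9451 %


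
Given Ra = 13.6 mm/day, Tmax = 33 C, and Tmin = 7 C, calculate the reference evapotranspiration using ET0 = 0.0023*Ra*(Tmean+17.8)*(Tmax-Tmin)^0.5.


Tmean = (Tmax + Tmin)/2 = (33 + 7)/2 = 20.0
ET0 = 0.0023 * 13.6 * (20.0 + 17.8) * sqrt(33 - 7)
ET0 = 0.0023 * 13.6 * 37.8 * 5.099020

6.0290 mm/day


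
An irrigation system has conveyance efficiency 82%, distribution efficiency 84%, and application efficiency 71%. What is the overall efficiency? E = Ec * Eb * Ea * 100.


Ec = 0.82, Eb = 0.84, Ea = 0.71
E = 0.82 * 0.84 * 0.71 * 100 = 48.9048%

48.9048 %


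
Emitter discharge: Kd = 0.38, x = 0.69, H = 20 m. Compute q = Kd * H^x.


q = Kd * H^x = 0.38 * 20^0.69 = 0.38 * 7.901521

3.0026 L/h


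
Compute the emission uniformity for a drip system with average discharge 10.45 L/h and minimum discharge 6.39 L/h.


EU = (q_min/q_avg)*100 = (6.39/10.45)*100 = 61.1483%

61.1483 %


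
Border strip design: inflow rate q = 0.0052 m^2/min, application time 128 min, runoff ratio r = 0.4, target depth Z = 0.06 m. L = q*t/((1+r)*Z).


L = q*t/((1+r)*Z)
L = 0.0052*128/((1+0.4)*0.06)
L = 0.6656/0.084

7.9238 m


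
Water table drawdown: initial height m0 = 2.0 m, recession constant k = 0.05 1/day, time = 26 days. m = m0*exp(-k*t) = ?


m = m0 * exp(-k*t)
m = 2.0 * exp(-0.05 * 26)
m = 2.0 * exp(-1.3000)

0.5451 m


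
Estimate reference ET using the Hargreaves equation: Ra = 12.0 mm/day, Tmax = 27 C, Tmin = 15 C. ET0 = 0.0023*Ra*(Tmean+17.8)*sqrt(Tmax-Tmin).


Tmean = (Tmax + Tmin)/2 = (27 + 15)/2 = 21.0
ET0 = 0.0023 * 12.0 * (21.0 + 17.8) * sqrt(27 - 15)
ET0 = 0.0023 * 12.0 * 38.8 * 3.464102

3.7096 mm/day


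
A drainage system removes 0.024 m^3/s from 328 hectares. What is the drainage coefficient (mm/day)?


DC = Q * 86400 / (A * 10000) * 1000
DC = 0.024 * 86400 / (328 * 10000) * 1000
DC = 2073600.0000 / 3280000

0.6322 mm/day


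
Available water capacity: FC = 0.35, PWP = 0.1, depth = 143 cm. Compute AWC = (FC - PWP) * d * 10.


AWC = (FC - PWP) * d * 10
AWC = (0.35 - 0.1) * 143 * 10
AWC = 0.2500 * 143 * 10

357.5000 mm


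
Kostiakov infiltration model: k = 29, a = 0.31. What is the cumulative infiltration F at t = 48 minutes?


F = k * t^a = 29 * 48^0.31
F = 29 * 3.320357

96.2904 mm


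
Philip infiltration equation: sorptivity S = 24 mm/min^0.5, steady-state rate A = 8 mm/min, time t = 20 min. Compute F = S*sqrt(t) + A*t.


F = S*sqrt(t) + A*t
F = 24*sqrt(20) + 8*20
F = 24*4.472136 + 160

267.3313 mm


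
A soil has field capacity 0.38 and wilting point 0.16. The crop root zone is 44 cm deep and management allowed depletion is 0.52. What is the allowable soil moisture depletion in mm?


SMD = (FC - PWP) * d * MAD * 10
SMD = (0.38 - 0.16) * 44 * 0.52 * 10
SMD = 0.2200 * 44 * 0.52 * 10

50.3360 mm


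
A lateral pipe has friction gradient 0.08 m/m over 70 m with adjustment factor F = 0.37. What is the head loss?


hf = J * L * F = 0.08 * 70 * 0.37 = 2.0720 m

2.0720 m


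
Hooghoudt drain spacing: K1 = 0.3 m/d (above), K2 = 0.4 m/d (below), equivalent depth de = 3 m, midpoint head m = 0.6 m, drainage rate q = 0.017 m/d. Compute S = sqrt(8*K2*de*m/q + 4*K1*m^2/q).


S^2 = 8*K2*de*m/q + 4*K1*m^2/q
S^2 = 8*0.4*3*0.6/0.017 + 4*0.3*0.6^2/0.017
S = sqrt(364.2353)

19.0849 m


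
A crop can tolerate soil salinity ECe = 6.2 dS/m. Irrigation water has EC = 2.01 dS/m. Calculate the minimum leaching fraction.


LR = ECiw / (5*ECe - ECiw)
LR = 2.01 / (5*6.2 - 2.01)
LR = 2.01 / 28.9900

0.0693


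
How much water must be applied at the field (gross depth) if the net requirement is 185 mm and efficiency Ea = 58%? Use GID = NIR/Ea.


Ea = 58% = 0.58
GID = NIR / Ea = 185 / 0.58 = 318.9655 mm

318.9655 mm


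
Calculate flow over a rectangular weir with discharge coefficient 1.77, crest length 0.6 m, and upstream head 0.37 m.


Q = C * L * H^(3/2) = 1.77 * 0.6 * 0.37^1.5 = 1.77 * 0.6 * 0.225062

0.2390 m^3/s


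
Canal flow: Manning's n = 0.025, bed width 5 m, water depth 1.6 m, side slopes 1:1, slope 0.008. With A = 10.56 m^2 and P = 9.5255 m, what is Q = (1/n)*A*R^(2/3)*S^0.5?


R = A/P = 10.56/9.5255 = 1.108603
Q = (1/0.025) * 10.56 * 1.108603^(2/3) * 0.008^0.5

40.4687 m^3/s


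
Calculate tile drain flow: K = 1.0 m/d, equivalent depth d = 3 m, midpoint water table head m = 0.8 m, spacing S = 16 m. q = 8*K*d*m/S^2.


q = 8*K*d*m/S^2
q = 8*1.0*3*0.8/16^2
q = 19.2000 / 256

0.0750 m/d


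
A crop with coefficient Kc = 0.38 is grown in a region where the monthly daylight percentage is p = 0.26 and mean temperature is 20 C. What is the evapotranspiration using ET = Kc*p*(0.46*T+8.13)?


ET = Kc * p * (0.46*T + 8.13)
ET = 0.38 * 0.26 * (0.46*20 + 8.13)
ET = 0.38 * 0.26 * 17.3300

1.7122 mm/day


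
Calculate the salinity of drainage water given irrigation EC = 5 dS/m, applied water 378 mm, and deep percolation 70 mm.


EC_dw = EC_iw * D_iw / D_dw
EC_dw = 5 * 378 / 70
EC_dw = 1890 / 70

27.0000 dS/m


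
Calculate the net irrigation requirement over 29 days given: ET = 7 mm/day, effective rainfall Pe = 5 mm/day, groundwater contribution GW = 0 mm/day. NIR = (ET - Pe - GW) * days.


Daily deficit = ET - Pe - GW = 7 - 5 - 0 = 2 mm/day
NIR = 2 * 29 = 58 mm

58.0000 mm


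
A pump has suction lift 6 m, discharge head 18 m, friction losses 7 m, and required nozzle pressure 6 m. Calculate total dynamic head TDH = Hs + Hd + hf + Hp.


TDH = Hs + Hd + hf + Hp = 6 + 18 + 7 + 6 = 37

37 m


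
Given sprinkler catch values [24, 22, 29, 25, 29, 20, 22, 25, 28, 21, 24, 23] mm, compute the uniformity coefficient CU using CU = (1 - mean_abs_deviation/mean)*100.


mean = 24.333333 mm
MAD = 2.388889 mm
CU = (1 - 2.388889/24.333333)*100

90.1826 %


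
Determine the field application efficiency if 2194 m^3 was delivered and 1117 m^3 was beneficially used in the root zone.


Ea = V_root / V_field * 100 = 1117 / 2194 * 100 = 50.9116%

50.9116 %


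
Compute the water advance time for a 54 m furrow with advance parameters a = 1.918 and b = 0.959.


t = (L/a)^(1/b)
t = (54/1.918)^(1/0.959)
t = 28.154327^(1/0.959)

32.4726 min


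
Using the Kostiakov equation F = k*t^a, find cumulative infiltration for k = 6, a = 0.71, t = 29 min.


F = k * t^a = 6 * 29^0.71
F = 6 * 10.922010

65.5321 mm


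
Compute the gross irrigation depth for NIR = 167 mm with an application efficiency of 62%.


Ea = 62% = 0.62
GID = NIR / Ea = 167 / 0.62 = 269.3548 mm

269.3548 mm


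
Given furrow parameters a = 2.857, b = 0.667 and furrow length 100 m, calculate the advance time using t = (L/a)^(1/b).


t = (L/a)^(1/b)
t = (100/2.857)^(1/0.667)
t = 35.001750^(1/0.667)

206.5271 min


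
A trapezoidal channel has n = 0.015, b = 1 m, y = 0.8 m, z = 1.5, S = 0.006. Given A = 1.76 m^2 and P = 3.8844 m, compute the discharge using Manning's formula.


R = A/P = 1.76/3.8844 = 0.453094
Q = (1/0.015) * 1.76 * 0.453094^(2/3) * 0.006^0.5

5.3615 m^3/s


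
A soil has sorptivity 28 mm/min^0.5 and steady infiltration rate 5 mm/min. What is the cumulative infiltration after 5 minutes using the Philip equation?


F = S*sqrt(t) + A*t
F = 28*sqrt(5) + 5*5
F = 28*2.236068 + 25

87.6099 mm


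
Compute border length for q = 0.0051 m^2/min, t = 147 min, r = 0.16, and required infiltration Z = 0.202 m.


L = q*t/((1+r)*Z)
L = 0.0051*147/((1+0.16)*0.202)
L = 0.7497/0.23432

3.1995 m


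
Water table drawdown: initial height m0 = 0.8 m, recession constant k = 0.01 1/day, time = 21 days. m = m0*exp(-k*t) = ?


m = m0 * exp(-k*t)
m = 0.8 * exp(-0.01 * 21)
m = 0.8 * exp(-0.2100)

0.6485 m


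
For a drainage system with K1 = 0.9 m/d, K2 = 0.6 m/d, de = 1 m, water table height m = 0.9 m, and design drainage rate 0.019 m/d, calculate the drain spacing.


S^2 = 8*K2*de*m/q + 4*K1*m^2/q
S^2 = 8*0.6*1*0.9/0.019 + 4*0.9*0.9^2/0.019
S = sqrt(380.8421)

19.5152 m


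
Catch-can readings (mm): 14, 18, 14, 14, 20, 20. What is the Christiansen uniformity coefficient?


mean = 16.666667 mm
MAD = 2.666667 mm
CU = (1 - 2.666667/16.666667)*100

84.0000 %


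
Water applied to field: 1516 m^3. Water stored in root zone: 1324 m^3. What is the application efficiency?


Ea = V_root / V_field * 100 = 1324 / 1516 * 100 = 87.3351%

87.3351 %


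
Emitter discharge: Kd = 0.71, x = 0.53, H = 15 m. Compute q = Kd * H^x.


q = Kd * H^x = 0.71 * 15^0.53 = 0.71 * 4.200765

2.9825 L/h


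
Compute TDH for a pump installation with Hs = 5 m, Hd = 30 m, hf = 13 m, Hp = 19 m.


TDH = Hs + Hd + hf + Hp = 5 + 30 + 13 + 19 = 67

67 m


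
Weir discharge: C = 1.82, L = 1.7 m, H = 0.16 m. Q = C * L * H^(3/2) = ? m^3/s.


Q = C * L * H^(3/2) = 1.82 * 1.7 * 0.16^1.5 = 1.82 * 1.7 * 0.064000

0.1980 m^3/s


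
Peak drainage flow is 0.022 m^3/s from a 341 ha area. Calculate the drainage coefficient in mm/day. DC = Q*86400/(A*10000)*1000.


DC = Q * 86400 / (A * 10000) * 1000
DC = 0.022 * 86400 / (341 * 10000) * 1000
DC = 1900800.0000 / 3410000

0.5574 mm/day


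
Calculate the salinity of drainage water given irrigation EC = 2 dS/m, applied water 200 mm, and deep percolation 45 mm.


EC_dw = EC_iw * D_iw / D_dw
EC_dw = 2 * 200 / 45
EC_dw = 400 / 45

8.8889 dS/m


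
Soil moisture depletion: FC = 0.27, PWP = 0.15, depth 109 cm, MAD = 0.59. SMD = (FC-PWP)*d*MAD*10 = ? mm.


SMD = (FC - PWP) * d * MAD * 10
SMD = (0.27 - 0.15) * 109 * 0.59 * 10
SMD = 0.1200 * 109 * 0.59 * 10

77.1720 mm


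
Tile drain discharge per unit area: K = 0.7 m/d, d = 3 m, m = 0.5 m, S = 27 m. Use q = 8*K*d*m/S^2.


q = 8*K*d*m/S^2
q = 8*0.7*3*0.5/27^2
q = 8.4000 / 729

0.0115 m/d


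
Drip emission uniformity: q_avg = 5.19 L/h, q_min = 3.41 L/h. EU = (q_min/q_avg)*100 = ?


EU = (q_min/q_avg)*100 = (3.41/5.19)*100 = 65.7033%

65.7033 %


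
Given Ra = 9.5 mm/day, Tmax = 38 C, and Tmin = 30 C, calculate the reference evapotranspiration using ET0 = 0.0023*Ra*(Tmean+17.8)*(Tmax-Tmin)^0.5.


Tmean = (Tmax + Tmin)/2 = (38 + 30)/2 = 34.0
ET0 = 0.0023 * 9.5 * (34.0 + 17.8) * sqrt(38 - 30)
ET0 = 0.0023 * 9.5 * 51.8 * 2.828427

3.2013 mm/day


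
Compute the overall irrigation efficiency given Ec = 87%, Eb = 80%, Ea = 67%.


Ec = 0.87, Eb = 0.8, Ea = 0.67
E = 0.87 * 0.8 * 0.67 * 100 = 46.6320%

46.6320 %


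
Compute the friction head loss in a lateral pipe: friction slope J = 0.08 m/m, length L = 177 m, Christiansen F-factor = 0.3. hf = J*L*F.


hf = J * L * F = 0.08 * 177 * 0.3 = 4.2480 m

4.2480 m


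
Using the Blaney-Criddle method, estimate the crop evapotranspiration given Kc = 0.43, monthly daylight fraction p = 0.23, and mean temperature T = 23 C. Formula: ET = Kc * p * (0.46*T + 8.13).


ET = Kc * p * (0.46*T + 8.13)
ET = 0.43 * 0.23 * (0.46*23 + 8.13)
ET = 0.43 * 0.23 * 18.7100

1.8504 mm/day


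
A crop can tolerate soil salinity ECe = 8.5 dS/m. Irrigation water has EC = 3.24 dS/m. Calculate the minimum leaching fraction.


LR = ECiw / (5*ECe - ECiw)
LR = 3.24 / (5*8.5 - 3.24)
LR = 3.24 / 39.2600

0.0825


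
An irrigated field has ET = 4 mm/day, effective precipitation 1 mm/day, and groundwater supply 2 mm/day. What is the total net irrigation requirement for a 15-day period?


Daily deficit = ET - Pe - GW = 4 - 1 - 2 = 1 mm/day
NIR = 1 * 15 = 15 mm

15.0000 mm


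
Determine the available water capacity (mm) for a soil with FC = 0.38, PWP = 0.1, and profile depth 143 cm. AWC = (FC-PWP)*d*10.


AWC = (FC - PWP) * d * 10
AWC = (0.38 - 0.1) * 143 * 10
AWC = 0.2800 * 143 * 10

400.4000 mm


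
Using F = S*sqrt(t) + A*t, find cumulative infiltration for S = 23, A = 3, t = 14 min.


F = S*sqrt(t) + A*t
F = 23*sqrt(14) + 3*14
F = 23*3.741657 + 42

128.0581 mm


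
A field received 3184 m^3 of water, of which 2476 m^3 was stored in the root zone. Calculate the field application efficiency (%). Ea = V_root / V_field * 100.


Ea = V_root / V_field * 100 = 2476 / 3184 * 100 = 77.7638%

77.7638 %


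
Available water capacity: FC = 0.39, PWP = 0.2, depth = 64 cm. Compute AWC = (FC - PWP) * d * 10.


AWC = (FC - PWP) * d * 10
AWC = (0.39 - 0.2) * 64 * 10
AWC = 0.1900 * 64 * 10

121.6000 mm


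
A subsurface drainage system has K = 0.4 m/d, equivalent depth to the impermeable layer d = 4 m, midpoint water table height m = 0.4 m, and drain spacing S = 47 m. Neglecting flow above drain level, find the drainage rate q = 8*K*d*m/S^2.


q = 8*K*d*m/S^2
q = 8*0.4*4*0.4/47^2
q = 5.1200 / 2209

0.0023 m/d


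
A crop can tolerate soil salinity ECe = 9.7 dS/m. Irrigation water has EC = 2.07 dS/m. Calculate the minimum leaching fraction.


LR = ECiw / (5*ECe - ECiw)
LR = 2.07 / (5*9.7 - 2.07)
LR = 2.07 / 46.4300

0.0446


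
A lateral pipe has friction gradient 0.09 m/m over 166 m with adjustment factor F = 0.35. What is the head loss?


hf = J * L * F = 0.09 * 166 * 0.35 = 5.2290 m

5.2290 m


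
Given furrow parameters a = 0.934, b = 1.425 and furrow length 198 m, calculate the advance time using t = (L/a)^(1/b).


t = (L/a)^(1/b)
t = (198/0.934)^(1/1.425)
t = 211.991435^(1/1.425)

42.9046 min


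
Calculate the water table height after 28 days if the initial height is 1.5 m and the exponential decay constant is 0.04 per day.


m = m0 * exp(-k*t)
m = 1.5 * exp(-0.04 * 28)
m = 1.5 * exp(-1.1200)

0.4894 m


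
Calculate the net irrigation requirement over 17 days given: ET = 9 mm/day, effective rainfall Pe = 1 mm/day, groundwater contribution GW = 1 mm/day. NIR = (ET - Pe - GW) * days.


Daily deficit = ET - Pe - GW = 9 - 1 - 1 = 7 mm/day
NIR = 7 * 17 = 119 mm

119.0000 mm


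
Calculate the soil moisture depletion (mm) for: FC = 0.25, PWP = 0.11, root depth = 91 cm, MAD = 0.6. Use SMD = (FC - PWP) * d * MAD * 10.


SMD = (FC - PWP) * d * MAD * 10
SMD = (0.25 - 0.11) * 91 * 0.6 * 10
SMD = 0.1400 * 91 * 0.6 * 10

76.4400 mm


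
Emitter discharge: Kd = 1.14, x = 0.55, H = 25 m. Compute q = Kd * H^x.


q = Kd * H^x = 1.14 * 25^0.55 = 1.14 * 5.873095

6.6953 L/h


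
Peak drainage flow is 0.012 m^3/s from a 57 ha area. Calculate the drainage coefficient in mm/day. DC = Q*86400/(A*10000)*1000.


DC = Q * 86400 / (A * 10000) * 1000
DC = 0.012 * 86400 / (57 * 10000) * 1000
DC = 1036800.0000 / 570000

1.8189 mm/day


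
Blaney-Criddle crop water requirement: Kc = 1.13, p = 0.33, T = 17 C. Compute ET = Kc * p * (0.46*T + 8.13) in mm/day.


ET = Kc * p * (0.46*T + 8.13)
ET = 1.13 * 0.33 * (0.46*17 + 8.13)
ET = 1.13 * 0.33 * 15.9500

5.9478 mm/day


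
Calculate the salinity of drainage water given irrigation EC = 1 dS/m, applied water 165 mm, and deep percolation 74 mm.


EC_dw = EC_iw * D_iw / D_dw
EC_dw = 1 * 165 / 74
EC_dw = 165 / 74

2.2297 dS/m


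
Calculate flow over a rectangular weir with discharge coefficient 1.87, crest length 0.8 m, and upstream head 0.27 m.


Q = C * L * H^(3/2) = 1.87 * 0.8 * 0.27^1.5 = 1.87 * 0.8 * 0.140296

0.2099 m^3/s


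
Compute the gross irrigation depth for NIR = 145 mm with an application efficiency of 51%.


Ea = 51% = 0.51
GID = NIR / Ea = 145 / 0.51 = 284.3137 mm

284.3137 mm


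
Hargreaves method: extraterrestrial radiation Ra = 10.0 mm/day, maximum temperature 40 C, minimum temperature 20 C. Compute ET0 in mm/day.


Tmean = (Tmax + Tmin)/2 = (40 + 20)/2 = 30.0
ET0 = 0.0023 * 10.0 * (30.0 + 17.8) * sqrt(40 - 20)
ET0 = 0.0023 * 10.0 * 47.8 * 4.472136

4.9167 mm/day


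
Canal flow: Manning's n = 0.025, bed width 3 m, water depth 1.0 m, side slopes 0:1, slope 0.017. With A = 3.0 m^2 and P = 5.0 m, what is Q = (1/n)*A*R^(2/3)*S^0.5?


R = A/P = 3.0/5.0 = 0.600000
Q = (1/0.025) * 3.0 * 0.600000^(2/3) * 0.017^0.5

11.1303 m^3/s


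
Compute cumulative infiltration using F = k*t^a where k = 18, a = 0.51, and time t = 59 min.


F = k * t^a = 18 * 59^0.51
F = 18 * 8.000820

144.0148 mm


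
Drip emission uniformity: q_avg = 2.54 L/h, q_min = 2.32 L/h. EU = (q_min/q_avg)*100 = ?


EU = (q_min/q_avg)*100 = (2.32/2.54)*100 = 91.3386%

91.3386 %


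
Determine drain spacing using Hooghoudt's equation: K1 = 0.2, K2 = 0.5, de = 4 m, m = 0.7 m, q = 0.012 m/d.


S^2 = 8*K2*de*m/q + 4*K1*m^2/q
S^2 = 8*0.5*4*0.7/0.012 + 4*0.2*0.7^2/0.012
S = sqrt(966.0000)

31.0805 m


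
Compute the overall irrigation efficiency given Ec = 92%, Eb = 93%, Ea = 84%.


Ec = 0.92, Eb = 0.93, Ea = 0.84
E = 0.92 * 0.93 * 0.84 * 100 = 71.8704%

71.8704 %


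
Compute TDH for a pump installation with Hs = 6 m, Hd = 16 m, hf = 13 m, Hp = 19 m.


TDH = Hs + Hd + hf + Hp = 6 + 16 + 13 + 19 = 54

54 m


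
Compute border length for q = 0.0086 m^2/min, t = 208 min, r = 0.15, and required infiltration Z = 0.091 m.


L = q*t/((1+r)*Z)
L = 0.0086*208/((1+0.15)*0.091)
L = 1.7888/0.10465

17.0932 m


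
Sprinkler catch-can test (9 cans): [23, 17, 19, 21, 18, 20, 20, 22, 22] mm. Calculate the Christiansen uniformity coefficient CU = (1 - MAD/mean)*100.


mean = 20.222222 mm
MAD = 1.580247 mm
CU = (1 - 1.580247/20.222222)*100

92.1856 %


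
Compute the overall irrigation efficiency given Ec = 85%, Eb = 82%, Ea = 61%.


Ec = 0.85, Eb = 0.82, Ea = 0.61
E = 0.85 * 0.82 * 0.61 * 100 = 42.5170%

42.5170 %


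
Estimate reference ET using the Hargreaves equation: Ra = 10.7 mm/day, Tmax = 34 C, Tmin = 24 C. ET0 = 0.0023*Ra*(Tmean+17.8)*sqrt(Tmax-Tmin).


Tmean = (Tmax + Tmin)/2 = (34 + 24)/2 = 29.0
ET0 = 0.0023 * 10.7 * (29.0 + 17.8) * sqrt(34 - 24)
ET0 = 0.0023 * 10.7 * 46.8 * 3.162278

3.6421 mm/day


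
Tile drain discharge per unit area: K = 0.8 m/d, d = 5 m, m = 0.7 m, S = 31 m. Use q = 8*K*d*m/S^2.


q = 8*K*d*m/S^2
q = 8*0.8*5*0.7/31^2
q = 22.4000 / 961

0.0233 m/d


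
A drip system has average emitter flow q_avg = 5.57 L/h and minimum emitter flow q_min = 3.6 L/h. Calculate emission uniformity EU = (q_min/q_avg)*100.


EU = (q_min/q_avg)*100 = (3.6/5.57)*100 = 64.6320%

64.6320 %


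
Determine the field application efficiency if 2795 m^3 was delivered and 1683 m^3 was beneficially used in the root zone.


Ea = V_root / V_field * 100 = 1683 / 2795 * 100 = 60.2147%

60.2147 %


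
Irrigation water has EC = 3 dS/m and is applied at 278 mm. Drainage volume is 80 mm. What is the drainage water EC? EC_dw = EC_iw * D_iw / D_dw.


EC_dw = EC_iw * D_iw / D_dw
EC_dw = 3 * 278 / 80
EC_dw = 834 / 80

10.4250 dS/m


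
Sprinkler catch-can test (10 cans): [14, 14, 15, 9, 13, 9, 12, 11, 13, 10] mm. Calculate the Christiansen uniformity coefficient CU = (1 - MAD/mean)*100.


mean = 12.000000 mm
MAD = 1.800000 mm
CU = (1 - 1.800000/12.000000)*100

85.0000 %


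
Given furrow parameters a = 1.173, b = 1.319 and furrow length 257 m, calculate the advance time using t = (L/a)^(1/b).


t = (L/a)^(1/b)
t = (257/1.173)^(1/1.319)
t = 219.096334^(1/1.319)

59.5049 min


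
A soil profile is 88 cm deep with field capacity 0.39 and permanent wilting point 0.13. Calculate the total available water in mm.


AWC = (FC - PWP) * d * 10
AWC = (0.39 - 0.13) * 88 * 10
AWC = 0.2600 * 88 * 10

228.8000 mm


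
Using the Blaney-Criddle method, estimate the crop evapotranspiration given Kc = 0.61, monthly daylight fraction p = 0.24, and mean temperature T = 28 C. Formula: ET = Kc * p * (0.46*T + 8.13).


ET = Kc * p * (0.46*T + 8.13)
ET = 0.61 * 0.24 * (0.46*28 + 8.13)
ET = 0.61 * 0.24 * 21.0100

3.0759 mm/day


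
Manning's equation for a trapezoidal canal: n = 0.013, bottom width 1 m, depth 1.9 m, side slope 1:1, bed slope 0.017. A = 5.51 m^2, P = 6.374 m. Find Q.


R = A/P = 5.51/6.374 = 0.864449
Q = (1/0.013) * 5.51 * 0.864449^(2/3) * 0.017^0.5

50.1486 m^3/s


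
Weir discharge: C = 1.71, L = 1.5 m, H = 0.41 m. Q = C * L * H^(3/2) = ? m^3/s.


Q = C * L * H^(3/2) = 1.71 * 1.5 * 0.41^1.5 = 1.71 * 1.5 * 0.262528

0.6734 m^3/s


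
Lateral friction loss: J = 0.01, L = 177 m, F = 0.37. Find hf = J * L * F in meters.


hf = J * L * F = 0.01 * 177 * 0.37 = 0.6549 m

0.6549 m


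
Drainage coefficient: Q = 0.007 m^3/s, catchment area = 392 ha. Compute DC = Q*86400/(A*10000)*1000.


DC = Q * 86400 / (A * 10000) * 1000
DC = 0.007 * 86400 / (392 * 10000) * 1000
DC = 604800.0000 / 3920000

0.1543 mm/day


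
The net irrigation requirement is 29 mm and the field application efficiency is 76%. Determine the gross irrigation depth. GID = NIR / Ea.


Ea = 76% = 0.76
GID = NIR / Ea = 29 / 0.76 = 38.1579 mm

38.1579 mm


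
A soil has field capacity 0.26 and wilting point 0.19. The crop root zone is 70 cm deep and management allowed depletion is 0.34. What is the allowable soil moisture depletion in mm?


SMD = (FC - PWP) * d * MAD * 10
SMD = (0.26 - 0.19) * 70 * 0.34 * 10
SMD = 0.0700 * 70 * 0.34 * 10

16.6600 mm


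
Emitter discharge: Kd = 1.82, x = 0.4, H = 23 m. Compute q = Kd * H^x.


q = Kd * H^x = 1.82 * 23^0.4 = 1.82 * 3.505025

6.3791 L/h


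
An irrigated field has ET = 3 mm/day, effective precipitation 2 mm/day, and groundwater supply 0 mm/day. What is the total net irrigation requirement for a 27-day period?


Daily deficit = ET - Pe - GW = 3 - 2 - 0 = 1 mm/day
NIR = 1 * 27 = 27 mm

27.0000 mm
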